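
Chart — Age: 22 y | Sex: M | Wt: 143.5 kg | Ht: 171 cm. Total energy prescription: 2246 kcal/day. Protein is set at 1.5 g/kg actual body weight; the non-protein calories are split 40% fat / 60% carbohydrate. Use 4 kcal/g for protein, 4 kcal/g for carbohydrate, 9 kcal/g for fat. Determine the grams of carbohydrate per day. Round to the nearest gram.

Protein = 1.5 × 143.5 = 215.25 g → 215.25 × 4 = 861 kcal.
Non-protein calories = 2246 − 861 = 1385 kcal.
Fat: 40% × 1385 = 554 kcal; carbohydrate: 831 kcal.
Carbohydrate: 831 kcal ÷ 4 kcal/g = 207.75 g.

208 g/day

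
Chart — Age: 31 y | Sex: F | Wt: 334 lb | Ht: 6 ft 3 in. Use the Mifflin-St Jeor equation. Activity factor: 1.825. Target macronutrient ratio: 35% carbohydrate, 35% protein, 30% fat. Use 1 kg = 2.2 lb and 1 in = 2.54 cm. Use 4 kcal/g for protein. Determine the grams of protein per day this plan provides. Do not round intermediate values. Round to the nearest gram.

382 g/day

Convert to metric: weight = 334 ÷ 2.2 = 151.8182 kg; height = (6×12 + 3) × 2.54 = 75 × 2.54 = 190.5 cm.
Mifflin-St Jeor (female): BMR = 10(151.8182) + 6.25(190.5) − 5(31) − 161 = 1518.1818 + 1190.625 − 155 − 161 = 2392.8068 kcal/day.
TEE = 2392.8068 × 1.825 = 4366.8724 kcal/day.
Protein energy = 35% × 4366.8724 = 1528.4054 kcal.
Protein = 1528.4054 ÷ 4 kcal/g = 382.1013 g.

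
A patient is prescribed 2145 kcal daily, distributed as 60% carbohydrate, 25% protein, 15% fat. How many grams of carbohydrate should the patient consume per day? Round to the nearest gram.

322 g/day

Carbohydrate energy = 60% × 2145 = 1287 kcal.
At 4 kcal/g: 1287 ÷ 4 = 321.75 g.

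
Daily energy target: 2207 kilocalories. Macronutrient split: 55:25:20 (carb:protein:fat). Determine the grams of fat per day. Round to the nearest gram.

49 g/day

Fat energy = 20% × 2207 = 441.4 kcal.
At 9 kcal/g: 441.4 ÷ 9 = 49.0444 g.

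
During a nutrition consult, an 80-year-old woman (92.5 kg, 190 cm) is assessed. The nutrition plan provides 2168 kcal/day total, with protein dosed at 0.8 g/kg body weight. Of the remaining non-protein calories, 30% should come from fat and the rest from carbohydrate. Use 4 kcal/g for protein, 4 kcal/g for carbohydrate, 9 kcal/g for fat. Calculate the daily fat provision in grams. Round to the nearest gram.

Protein = 0.8 × 92.5 = 74 g → 74 × 4 = 296 kcal.
Non-protein calories = 2168 − 296 = 1872 kcal.
Fat: 30% × 1872 = 561.6 kcal; carbohydrate: 1310.4 kcal.
Fat: 561.6 kcal ÷ 9 kcal/g = 62.4 g.

62 g/day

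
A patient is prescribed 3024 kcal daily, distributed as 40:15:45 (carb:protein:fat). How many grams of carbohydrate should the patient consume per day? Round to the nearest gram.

302 g/day

Carbohydrate energy = 40% × 3024 = 1209.6 kcal.
At 4 kcal/g: 1209.6 ÷ 4 = 302.4 g.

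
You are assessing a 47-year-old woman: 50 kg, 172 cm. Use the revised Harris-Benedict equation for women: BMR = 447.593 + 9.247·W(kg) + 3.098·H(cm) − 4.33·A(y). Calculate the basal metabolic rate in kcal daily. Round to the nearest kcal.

Harris-Benedict: BMR = 447.593 + 9.247(50) + 3.098(172) − 4.33(47) = 1239.289 kcal/day.

1239 kcal daily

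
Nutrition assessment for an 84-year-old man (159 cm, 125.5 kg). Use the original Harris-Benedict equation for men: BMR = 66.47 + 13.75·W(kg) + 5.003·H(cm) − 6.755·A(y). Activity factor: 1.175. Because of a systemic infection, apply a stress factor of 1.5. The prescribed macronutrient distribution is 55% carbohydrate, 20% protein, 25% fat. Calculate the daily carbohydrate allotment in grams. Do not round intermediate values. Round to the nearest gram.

Harris-Benedict: BMR = 66.47 + 13.75(125.5) + 5.003(159) − 6.755(84) = 2020.152 kcal/day.
TEE = 2020.152 × 1.175 = 2373.6786 kcal/day.
With stress factor 1.5: 2373.6786 × 1.5 = 3560.5179 kcal/day.
Carbohydrate energy = 55% × 3560.5179 = 1958.2848 kcal.
Carbohydrate = 1958.2848 ÷ 4 kcal/g = 489.5712 g.

490 g/day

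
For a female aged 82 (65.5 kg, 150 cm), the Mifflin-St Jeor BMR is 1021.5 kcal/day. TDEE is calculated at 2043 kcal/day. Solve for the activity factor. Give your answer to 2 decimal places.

2.00

Activity factor = TEE ÷ BMR = 2043 ÷ 1021.5 = 2.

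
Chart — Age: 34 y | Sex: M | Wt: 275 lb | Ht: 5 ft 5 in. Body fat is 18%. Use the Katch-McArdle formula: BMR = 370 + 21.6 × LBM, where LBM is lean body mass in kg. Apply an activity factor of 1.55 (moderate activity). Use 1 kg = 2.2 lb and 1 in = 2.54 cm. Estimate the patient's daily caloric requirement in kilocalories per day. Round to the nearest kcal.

Convert to metric: weight = 275 ÷ 2.2 = 125 kg; height = (5×12 + 5) × 2.54 = 65 × 2.54 = 165.1 cm.
LBM = 125 × (1 − 0.18) = 102.5 kg. Katch-McArdle: BMR = 370 + 21.6 × 102.5 = 2584 kcal/day.
TEE = BMR × activity factor = 2584 × 1.55 = 4005.2 kcal/day.

4005 kilocalories per day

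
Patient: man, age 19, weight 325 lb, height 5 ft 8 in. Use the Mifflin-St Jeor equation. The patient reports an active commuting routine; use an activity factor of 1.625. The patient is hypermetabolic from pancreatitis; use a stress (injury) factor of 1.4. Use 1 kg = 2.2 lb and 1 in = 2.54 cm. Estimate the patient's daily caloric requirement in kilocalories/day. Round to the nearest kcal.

Convert to metric: weight = 325 ÷ 2.2 = 147.7273 kg; height = (5×12 + 8) × 2.54 = 68 × 2.54 = 172.72 cm.
Mifflin-St Jeor (male): BMR = 10(147.7273) + 6.25(172.72) − 5(19) + 5 = 1477.2727 + 1079.5 − 95 + 5 = 2466.7727 kcal/day.
TEE = BMR × activity factor = 2466.7727 × 1.625 = 4008.5057 kcal/day.
Apply stress factor: 4008.5057 × 1.4 = 5611.908 kcal/day.

5612 kilocalories/day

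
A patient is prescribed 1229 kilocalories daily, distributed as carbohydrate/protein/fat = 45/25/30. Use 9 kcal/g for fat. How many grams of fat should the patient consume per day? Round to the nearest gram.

Fat energy = 30% × 1229 = 368.7 kcal.
At 9 kcal/g: 368.7 ÷ 9 = 40.9667 g.

41 g/day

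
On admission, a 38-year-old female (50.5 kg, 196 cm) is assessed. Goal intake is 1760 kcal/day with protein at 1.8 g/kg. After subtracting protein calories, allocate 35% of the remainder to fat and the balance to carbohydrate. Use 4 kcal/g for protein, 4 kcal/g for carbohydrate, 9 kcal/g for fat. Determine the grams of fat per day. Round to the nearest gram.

Protein = 1.8 × 50.5 = 90.9 g → 90.9 × 4 = 363.6 kcal.
Non-protein calories = 1760 − 363.6 = 1396.4 kcal.
Fat: 35% × 1396.4 = 488.74 kcal; carbohydrate: 907.66 kcal.
Fat: 488.74 kcal ÷ 9 kcal/g = 54.3044 g.

54 g/day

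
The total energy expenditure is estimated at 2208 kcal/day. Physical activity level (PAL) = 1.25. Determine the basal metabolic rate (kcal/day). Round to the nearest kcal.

1766 kcal/day

BMR = TEE ÷ activity factor = 2208 ÷ 1.25 = 1766.4 kcal/day.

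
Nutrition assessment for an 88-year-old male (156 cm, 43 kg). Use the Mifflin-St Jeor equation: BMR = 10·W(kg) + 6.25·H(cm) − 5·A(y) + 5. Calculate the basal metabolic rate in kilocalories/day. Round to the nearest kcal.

Mifflin-St Jeor (male): BMR = 10(43) + 6.25(156) − 5(88) + 5 = 430 + 975 − 440 + 5 = 970 kcal/day.

970 kilocalories/day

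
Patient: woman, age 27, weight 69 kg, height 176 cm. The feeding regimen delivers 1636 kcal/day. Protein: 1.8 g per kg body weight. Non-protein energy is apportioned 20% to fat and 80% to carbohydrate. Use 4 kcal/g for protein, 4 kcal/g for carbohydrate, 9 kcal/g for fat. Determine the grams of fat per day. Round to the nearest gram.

Protein = 1.8 × 69 = 124.2 g → 124.2 × 4 = 496.8 kcal.
Non-protein calories = 1636 − 496.8 = 1139.2 kcal.
Fat: 20% × 1139.2 = 227.84 kcal; carbohydrate: 911.36 kcal.
Fat: 227.84 kcal ÷ 9 kcal/g = 25.3156 g.

25 g/day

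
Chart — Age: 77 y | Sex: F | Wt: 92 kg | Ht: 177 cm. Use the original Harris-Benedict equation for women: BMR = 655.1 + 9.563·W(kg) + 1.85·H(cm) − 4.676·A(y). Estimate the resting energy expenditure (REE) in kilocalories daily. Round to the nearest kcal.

1502 kilocalories daily

Harris-Benedict: BMR = 655.1 + 9.563(92) + 1.85(177) − 4.676(77) = 1502.294 kcal/day.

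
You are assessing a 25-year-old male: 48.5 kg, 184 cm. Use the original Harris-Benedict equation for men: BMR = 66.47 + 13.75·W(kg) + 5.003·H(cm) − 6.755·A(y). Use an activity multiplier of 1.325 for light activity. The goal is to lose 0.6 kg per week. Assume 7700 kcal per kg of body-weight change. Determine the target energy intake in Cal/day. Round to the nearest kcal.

1308 Cal/day

Harris-Benedict: BMR = 66.47 + 13.75(48.5) + 5.003(184) − 6.755(25) = 1485.022 kcal/day.
TEE = 1485.022 × 1.325 = 1967.6542 kcal/day.
Required daily deficit = 0.6 × 7700 ÷ 7 = 660 kcal/day.
Target intake = 1967.6542 − 660 = 1307.6542 kcal/day.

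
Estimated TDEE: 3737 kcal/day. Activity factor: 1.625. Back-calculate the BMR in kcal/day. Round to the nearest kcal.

2300 kcal/day

BMR = TEE ÷ activity factor = 3737 ÷ 1.625 = 2299.6923 kcal/day.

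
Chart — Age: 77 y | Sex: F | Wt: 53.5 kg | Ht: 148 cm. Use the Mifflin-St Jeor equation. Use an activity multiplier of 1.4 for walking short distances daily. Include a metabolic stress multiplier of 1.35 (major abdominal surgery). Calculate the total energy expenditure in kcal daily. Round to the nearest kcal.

Mifflin-St Jeor (female): BMR = 10(53.5) + 6.25(148) − 5(77) − 161 = 535 + 925 − 385 − 161 = 914 kcal/day.
TEE = BMR × activity factor = 914 × 1.4 = 1279.6 kcal/day.
Apply stress factor: 1279.6 × 1.35 = 1727.46 kcal/day.

1727 kcal daily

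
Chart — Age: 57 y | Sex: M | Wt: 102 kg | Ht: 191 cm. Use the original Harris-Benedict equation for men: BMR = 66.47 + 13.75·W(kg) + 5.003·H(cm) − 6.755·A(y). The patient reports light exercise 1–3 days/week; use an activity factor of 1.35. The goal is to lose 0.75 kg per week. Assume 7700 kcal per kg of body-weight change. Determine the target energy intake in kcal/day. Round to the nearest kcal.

Harris-Benedict: BMR = 66.47 + 13.75(102) + 5.003(191) − 6.755(57) = 2039.508 kcal/day.
TEE = 2039.508 × 1.35 = 2753.3358 kcal/day.
Required daily deficit = 0.75 × 7700 ÷ 7 = 825 kcal/day.
Target intake = 2753.3358 − 825 = 1928.3358 kcal/day.

1928 kcal/day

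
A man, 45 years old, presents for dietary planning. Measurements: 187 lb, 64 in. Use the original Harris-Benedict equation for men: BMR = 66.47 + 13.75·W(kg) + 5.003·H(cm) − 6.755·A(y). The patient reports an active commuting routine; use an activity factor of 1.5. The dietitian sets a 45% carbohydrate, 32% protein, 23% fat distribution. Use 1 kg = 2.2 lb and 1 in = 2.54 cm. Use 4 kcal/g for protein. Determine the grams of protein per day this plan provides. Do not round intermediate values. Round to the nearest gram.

Convert to metric: weight = 187 ÷ 2.2 = 85 kg; height = 64 × 2.54 = 162.56 cm.
Harris-Benedict: BMR = 66.47 + 13.75(85) + 5.003(162.56) − 6.755(45) = 1744.5327 kcal/day.
TEE = 1744.5327 × 1.5 = 2616.799 kcal/day.
Protein energy = 32% × 2616.799 = 837.3757 kcal.
Protein = 837.3757 ÷ 4 kcal/g = 209.3439 g.

209 g/day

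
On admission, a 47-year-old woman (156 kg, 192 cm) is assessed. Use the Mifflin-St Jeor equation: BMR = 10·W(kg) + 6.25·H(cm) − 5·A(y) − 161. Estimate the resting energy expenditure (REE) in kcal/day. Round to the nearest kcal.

Mifflin-St Jeor (female): BMR = 10(156) + 6.25(192) − 5(47) − 161 = 1560 + 1200 − 235 − 161 = 2364 kcal/day.

2364 kcal/day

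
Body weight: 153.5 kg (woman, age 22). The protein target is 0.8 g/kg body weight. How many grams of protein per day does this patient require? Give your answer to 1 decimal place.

Protein = 0.8 g/kg × 153.5 kg = 122.8 g/day.

122.8 g/day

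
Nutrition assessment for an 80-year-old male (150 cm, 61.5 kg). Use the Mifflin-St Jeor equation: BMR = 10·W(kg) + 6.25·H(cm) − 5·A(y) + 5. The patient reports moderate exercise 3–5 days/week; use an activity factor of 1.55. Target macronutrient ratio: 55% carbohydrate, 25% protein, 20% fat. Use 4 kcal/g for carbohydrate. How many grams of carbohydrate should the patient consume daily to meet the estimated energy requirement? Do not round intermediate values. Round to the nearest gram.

Mifflin-St Jeor (male): BMR = 10(61.5) + 6.25(150) − 5(80) + 5 = 615 + 937.5 − 400 + 5 = 1157.5 kcal/day.
TEE = 1157.5 × 1.55 = 1794.125 kcal/day.
Carbohydrate energy = 55% × 1794.125 = 986.7688 kcal.
Carbohydrate = 986.7688 ÷ 4 kcal/g = 246.6922 g.

247 g/day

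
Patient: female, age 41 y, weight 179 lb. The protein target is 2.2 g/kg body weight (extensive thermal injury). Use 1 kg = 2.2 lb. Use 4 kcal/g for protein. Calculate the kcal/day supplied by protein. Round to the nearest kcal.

716 kcal/day

Weight in kg = 179 ÷ 2.2 = 81.3636 kg.
Protein = 2.2 g/kg × 81.3636 kg = 179 g/day.
Protein energy = 179 g × 4 kcal/g = 716 kcal/day.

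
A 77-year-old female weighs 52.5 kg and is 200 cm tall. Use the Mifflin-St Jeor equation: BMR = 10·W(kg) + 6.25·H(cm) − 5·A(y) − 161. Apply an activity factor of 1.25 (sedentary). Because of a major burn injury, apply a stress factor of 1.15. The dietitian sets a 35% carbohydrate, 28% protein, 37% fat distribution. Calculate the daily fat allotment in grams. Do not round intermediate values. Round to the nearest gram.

Mifflin-St Jeor (female): BMR = 10(52.5) + 6.25(200) − 5(77) − 161 = 525 + 1250 − 385 − 161 = 1229 kcal/day.
TEE = 1229 × 1.25 = 1536.25 kcal/day.
With stress factor 1.15: 1536.25 × 1.15 = 1766.6875 kcal/day.
Fat energy = 37% × 1766.6875 = 653.6744 kcal.
Fat = 653.6744 ÷ 9 kcal/g = 72.6305 g.

73 g/day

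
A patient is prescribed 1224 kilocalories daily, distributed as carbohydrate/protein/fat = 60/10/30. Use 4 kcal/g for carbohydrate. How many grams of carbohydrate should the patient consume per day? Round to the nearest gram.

Carbohydrate energy = 60% × 1224 = 734.4 kcal.
At 4 kcal/g: 734.4 ÷ 4 = 183.6 g.

184 g/day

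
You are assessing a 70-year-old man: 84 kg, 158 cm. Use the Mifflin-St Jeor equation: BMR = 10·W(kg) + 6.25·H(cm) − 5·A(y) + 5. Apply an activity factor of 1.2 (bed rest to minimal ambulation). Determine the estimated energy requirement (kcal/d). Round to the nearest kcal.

Mifflin-St Jeor (male): BMR = 10(84) + 6.25(158) − 5(70) + 5 = 840 + 987.5 − 350 + 5 = 1482.5 kcal/day.
TEE = BMR × activity factor = 1482.5 × 1.2 = 1779 kcal/day.

1779 kcal/d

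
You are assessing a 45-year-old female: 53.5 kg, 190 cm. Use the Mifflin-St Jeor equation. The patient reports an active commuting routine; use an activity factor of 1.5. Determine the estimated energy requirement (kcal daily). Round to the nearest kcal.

2005 kcal daily

Mifflin-St Jeor (female): BMR = 10(53.5) + 6.25(190) − 5(45) − 161 = 535 + 1187.5 − 225 − 161 = 1336.5 kcal/day.
TEE = BMR × activity factor = 1336.5 × 1.5 = 2004.75 kcal/day.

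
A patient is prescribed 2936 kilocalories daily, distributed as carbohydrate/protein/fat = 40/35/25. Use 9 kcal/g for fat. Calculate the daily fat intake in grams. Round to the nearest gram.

82 g/day

Fat energy = 25% × 2936 = 734 kcal.
At 9 kcal/g: 734 ÷ 9 = 81.5556 g.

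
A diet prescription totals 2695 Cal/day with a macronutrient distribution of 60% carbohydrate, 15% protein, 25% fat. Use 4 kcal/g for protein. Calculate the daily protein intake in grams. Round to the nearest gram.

101 g/day

Protein energy = 15% × 2695 = 404.25 kcal.
At 4 kcal/g: 404.25 ÷ 4 = 101.0625 g.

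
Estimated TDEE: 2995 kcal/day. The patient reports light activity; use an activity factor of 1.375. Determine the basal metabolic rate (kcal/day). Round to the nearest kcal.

BMR = TEE ÷ activity factor = 2995 ÷ 1.375 = 2178.1818 kcal/day.

2178 kcal/day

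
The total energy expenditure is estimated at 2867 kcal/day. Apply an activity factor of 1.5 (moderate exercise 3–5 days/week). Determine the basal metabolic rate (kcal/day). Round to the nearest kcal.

BMR = TEE ÷ activity factor = 2867 ÷ 1.5 = 1911.3333 kcal/day.

1911 kcal/day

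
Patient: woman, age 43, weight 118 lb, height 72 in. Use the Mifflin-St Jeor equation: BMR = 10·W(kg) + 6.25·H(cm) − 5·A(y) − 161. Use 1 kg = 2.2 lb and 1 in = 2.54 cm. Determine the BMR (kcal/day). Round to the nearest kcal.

1303 kcal/day

Convert to metric: weight = 118 ÷ 2.2 = 53.6364 kg; height = 72 × 2.54 = 182.88 cm.
Mifflin-St Jeor (female): BMR = 10(53.6364) + 6.25(182.88) − 5(43) − 161 = 536.3636 + 1143 − 215 − 161 = 1303.3636 kcal/day.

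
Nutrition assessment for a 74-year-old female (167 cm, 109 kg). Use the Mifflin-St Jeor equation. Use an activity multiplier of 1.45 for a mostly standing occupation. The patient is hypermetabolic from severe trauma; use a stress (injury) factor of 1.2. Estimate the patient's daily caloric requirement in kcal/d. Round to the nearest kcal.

Mifflin-St Jeor (female): BMR = 10(109) + 6.25(167) − 5(74) − 161 = 1090 + 1043.75 − 370 − 161 = 1602.75 kcal/day.
TEE = BMR × activity factor = 1602.75 × 1.45 = 2323.9875 kcal/day.
Apply stress factor: 2323.9875 × 1.2 = 2788.785 kcal/day.

2789 kcal/d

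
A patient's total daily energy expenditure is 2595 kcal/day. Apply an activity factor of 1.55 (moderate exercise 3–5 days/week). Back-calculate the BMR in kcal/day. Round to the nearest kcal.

1674 kcal/day

BMR = TEE ÷ activity factor = 2595 ÷ 1.55 = 1674.1935 kcal/day.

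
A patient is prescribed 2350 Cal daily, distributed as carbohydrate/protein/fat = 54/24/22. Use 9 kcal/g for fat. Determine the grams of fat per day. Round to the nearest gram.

57 g/day

Fat energy = 22% × 2350 = 517 kcal.
At 9 kcal/g: 517 ÷ 9 = 57.4444 g.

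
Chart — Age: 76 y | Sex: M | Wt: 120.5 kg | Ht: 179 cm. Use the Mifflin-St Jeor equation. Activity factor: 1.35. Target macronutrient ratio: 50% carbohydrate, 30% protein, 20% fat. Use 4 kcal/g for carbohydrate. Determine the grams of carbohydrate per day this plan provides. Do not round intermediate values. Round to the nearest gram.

329 g/day

Mifflin-St Jeor (male): BMR = 10(120.5) + 6.25(179) − 5(76) + 5 = 1205 + 1118.75 − 380 + 5 = 1948.75 kcal/day.
TEE = 1948.75 × 1.35 = 2630.8125 kcal/day.
Carbohydrate energy = 50% × 2630.8125 = 1315.4063 kcal.
Carbohydrate = 1315.4063 ÷ 4 kcal/g = 328.8516 g.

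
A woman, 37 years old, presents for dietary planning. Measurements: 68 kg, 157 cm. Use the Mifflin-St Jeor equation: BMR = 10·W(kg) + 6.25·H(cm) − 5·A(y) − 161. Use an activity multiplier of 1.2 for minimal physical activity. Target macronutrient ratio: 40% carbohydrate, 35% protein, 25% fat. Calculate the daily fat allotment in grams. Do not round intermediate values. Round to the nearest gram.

Mifflin-St Jeor (female): BMR = 10(68) + 6.25(157) − 5(37) − 161 = 680 + 981.25 − 185 − 161 = 1315.25 kcal/day.
TEE = 1315.25 × 1.2 = 1578.3 kcal/day.
Fat energy = 25% × 1578.3 = 394.575 kcal.
Fat = 394.575 ÷ 9 kcal/g = 43.8417 g.

44 g/day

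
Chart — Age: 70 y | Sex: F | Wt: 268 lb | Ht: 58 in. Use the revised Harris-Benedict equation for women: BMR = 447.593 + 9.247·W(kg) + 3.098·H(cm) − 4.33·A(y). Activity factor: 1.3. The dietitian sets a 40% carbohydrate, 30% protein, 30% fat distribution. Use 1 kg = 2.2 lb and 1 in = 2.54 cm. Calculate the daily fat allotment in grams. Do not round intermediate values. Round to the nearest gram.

Convert to metric: weight = 268 ÷ 2.2 = 121.8182 kg; height = 58 × 2.54 = 147.32 cm.
Harris-Benedict: BMR = 447.593 + 9.247(121.8182) + 3.098(147.32) − 4.33(70) = 1727.3431 kcal/day.
TEE = 1727.3431 × 1.3 = 2245.546 kcal/day.
Fat energy = 30% × 2245.546 = 673.6638 kcal.
Fat = 673.6638 ÷ 9 kcal/g = 74.8515 g.

75 g/day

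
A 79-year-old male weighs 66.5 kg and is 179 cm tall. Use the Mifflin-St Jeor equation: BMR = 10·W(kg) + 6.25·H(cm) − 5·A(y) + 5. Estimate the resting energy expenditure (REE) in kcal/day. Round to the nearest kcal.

Mifflin-St Jeor (male): BMR = 10(66.5) + 6.25(179) − 5(79) + 5 = 665 + 1118.75 − 395 + 5 = 1393.75 kcal/day.

1394 kcal/day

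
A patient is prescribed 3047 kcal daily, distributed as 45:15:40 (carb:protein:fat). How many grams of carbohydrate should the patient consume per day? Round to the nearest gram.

343 g/day

Carbohydrate energy = 45% × 3047 = 1371.15 kcal.
At 4 kcal/g: 1371.15 ÷ 4 = 342.7875 g.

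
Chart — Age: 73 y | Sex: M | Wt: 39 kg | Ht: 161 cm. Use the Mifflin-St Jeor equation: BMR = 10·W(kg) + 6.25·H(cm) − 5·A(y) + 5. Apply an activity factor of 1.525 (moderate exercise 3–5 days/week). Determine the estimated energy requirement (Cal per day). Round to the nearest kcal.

1580 Cal per day

Mifflin-St Jeor (male): BMR = 10(39) + 6.25(161) − 5(73) + 5 = 390 + 1006.25 − 365 + 5 = 1036.25 kcal/day.
TEE = BMR × activity factor = 1036.25 × 1.525 = 1580.2813 kcal/day.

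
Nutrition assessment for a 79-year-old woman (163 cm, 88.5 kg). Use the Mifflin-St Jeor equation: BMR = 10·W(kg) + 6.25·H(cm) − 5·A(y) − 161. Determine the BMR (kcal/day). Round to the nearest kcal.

Mifflin-St Jeor (female): BMR = 10(88.5) + 6.25(163) − 5(79) − 161 = 885 + 1018.75 − 395 − 161 = 1347.75 kcal/day.

1348 kcal/day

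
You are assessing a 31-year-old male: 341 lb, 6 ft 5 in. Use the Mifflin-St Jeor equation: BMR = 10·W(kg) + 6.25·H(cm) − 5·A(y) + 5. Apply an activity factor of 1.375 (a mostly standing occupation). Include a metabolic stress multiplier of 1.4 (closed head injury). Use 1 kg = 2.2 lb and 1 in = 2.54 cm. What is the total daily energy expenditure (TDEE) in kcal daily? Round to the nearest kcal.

5048 kcal daily

Convert to metric: weight = 341 ÷ 2.2 = 155 kg; height = (6×12 + 5) × 2.54 = 77 × 2.54 = 195.58 cm.
Mifflin-St Jeor (male): BMR = 10(155) + 6.25(195.58) − 5(31) + 5 = 1550 + 1222.375 − 155 + 5 = 2622.375 kcal/day.
TEE = BMR × activity factor = 2622.375 × 1.375 = 3605.7656 kcal/day.
Apply stress factor: 3605.7656 × 1.4 = 5048.0719 kcal/day.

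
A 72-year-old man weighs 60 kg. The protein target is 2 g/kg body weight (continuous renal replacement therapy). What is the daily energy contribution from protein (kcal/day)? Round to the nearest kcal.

Protein = 2 g/kg × 60 kg = 120 g/day.
Protein energy = 120 g × 4 kcal/g = 480 kcal/day.

480 kcal/day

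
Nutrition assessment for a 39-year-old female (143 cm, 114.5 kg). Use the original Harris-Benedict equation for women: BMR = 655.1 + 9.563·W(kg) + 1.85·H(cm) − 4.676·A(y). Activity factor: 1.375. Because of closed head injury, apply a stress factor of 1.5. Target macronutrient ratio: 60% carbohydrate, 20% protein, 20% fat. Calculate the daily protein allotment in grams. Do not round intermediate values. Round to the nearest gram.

Harris-Benedict: BMR = 655.1 + 9.563(114.5) + 1.85(143) − 4.676(39) = 1832.2495 kcal/day.
TEE = 1832.2495 × 1.375 = 2519.3431 kcal/day.
With stress factor 1.5: 2519.3431 × 1.5 = 3779.0146 kcal/day.
Protein energy = 20% × 3779.0146 = 755.8029 kcal.
Protein = 755.8029 ÷ 4 kcal/g = 188.9507 g.

189 g/day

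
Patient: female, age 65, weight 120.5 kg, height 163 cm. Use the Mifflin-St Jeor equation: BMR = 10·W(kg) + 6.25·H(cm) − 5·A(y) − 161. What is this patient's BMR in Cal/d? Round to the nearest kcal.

1738 Cal/d

Mifflin-St Jeor (female): BMR = 10(120.5) + 6.25(163) − 5(65) − 161 = 1205 + 1018.75 − 325 − 161 = 1737.75 kcal/day.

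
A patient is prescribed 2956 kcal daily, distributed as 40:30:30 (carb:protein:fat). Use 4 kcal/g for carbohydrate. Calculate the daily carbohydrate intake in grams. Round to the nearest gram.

Carbohydrate energy = 40% × 2956 = 1182.4 kcal.
At 4 kcal/g: 1182.4 ÷ 4 = 295.6 g.

296 g/day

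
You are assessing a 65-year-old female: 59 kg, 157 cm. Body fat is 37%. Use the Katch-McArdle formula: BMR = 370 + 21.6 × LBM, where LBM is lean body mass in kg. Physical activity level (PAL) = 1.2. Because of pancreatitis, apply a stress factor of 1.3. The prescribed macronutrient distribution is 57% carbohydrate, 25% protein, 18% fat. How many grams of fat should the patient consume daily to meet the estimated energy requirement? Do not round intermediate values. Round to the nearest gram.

LBM = 59 × (1 − 0.37) = 37.17 kg. Katch-McArdle: BMR = 370 + 21.6 × 37.17 = 1172.872 kcal/day.
TEE = 1172.872 × 1.2 = 1407.4464 kcal/day.
With stress factor 1.3: 1407.4464 × 1.3 = 1829.6803 kcal/day.
Fat energy = 18% × 1829.6803 = 329.3425 kcal.
Fat = 329.3425 ÷ 9 kcal/g = 36.5936 g.

37 g/day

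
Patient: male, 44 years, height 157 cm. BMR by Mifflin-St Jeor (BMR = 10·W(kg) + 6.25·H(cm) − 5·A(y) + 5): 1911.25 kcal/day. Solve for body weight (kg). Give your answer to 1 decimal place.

1911.25 = 10·W + 6.25(157) − 5(44) + 5
10·W = 1911.25 − 766.25 = 1145, so W = 114.5 kg.

114.5 kg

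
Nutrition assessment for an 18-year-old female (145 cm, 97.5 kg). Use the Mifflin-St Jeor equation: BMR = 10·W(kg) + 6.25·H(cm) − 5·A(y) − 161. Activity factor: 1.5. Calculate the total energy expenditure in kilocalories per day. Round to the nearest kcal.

Mifflin-St Jeor (female): BMR = 10(97.5) + 6.25(145) − 5(18) − 161 = 975 + 906.25 − 90 − 161 = 1630.25 kcal/day.
TEE = BMR × activity factor = 1630.25 × 1.5 = 2445.375 kcal/day.

2445 kilocalories per day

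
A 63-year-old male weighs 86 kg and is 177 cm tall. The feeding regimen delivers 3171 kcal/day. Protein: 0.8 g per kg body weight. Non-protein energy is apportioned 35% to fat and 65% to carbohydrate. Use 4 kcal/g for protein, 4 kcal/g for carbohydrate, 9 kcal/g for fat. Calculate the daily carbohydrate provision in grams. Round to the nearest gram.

Protein = 0.8 × 86 = 68.8 g → 68.8 × 4 = 275.2 kcal.
Non-protein calories = 3171 − 275.2 = 2895.8 kcal.
Fat: 35% × 2895.8 = 1013.53 kcal; carbohydrate: 1882.27 kcal.
Carbohydrate: 1882.27 kcal ÷ 4 kcal/g = 470.5675 g.

471 g/day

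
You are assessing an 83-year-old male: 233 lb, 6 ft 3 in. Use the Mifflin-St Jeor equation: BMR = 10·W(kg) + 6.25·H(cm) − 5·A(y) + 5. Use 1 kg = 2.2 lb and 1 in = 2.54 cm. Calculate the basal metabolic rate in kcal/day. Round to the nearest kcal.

Convert to metric: weight = 233 ÷ 2.2 = 105.9091 kg; height = (6×12 + 3) × 2.54 = 75 × 2.54 = 190.5 cm.
Mifflin-St Jeor (male): BMR = 10(105.9091) + 6.25(190.5) − 5(83) + 5 = 1059.0909 + 1190.625 − 415 + 5 = 1839.7159 kcal/day.

1840 kcal/day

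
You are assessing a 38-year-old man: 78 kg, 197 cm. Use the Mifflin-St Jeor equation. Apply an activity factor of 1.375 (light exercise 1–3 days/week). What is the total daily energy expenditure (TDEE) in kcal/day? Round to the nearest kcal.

2511 kcal/day

Mifflin-St Jeor (male): BMR = 10(78) + 6.25(197) − 5(38) + 5 = 780 + 1231.25 − 190 + 5 = 1826.25 kcal/day.
TEE = BMR × activity factor = 1826.25 × 1.375 = 2511.0938 kcal/day.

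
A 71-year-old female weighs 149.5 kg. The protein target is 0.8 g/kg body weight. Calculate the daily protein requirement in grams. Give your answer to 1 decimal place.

Protein = 0.8 g/kg × 149.5 kg = 119.6 g/day.

119.6 g/day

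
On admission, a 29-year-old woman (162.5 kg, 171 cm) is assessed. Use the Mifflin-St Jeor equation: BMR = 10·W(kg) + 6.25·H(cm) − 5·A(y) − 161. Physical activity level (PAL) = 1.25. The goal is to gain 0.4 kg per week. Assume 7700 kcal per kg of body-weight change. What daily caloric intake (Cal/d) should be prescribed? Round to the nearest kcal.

Mifflin-St Jeor (female): BMR = 10(162.5) + 6.25(171) − 5(29) − 161 = 1625 + 1068.75 − 145 − 161 = 2387.75 kcal/day.
TEE = 2387.75 × 1.25 = 2984.6875 kcal/day.
Required daily surplus = 0.4 × 7700 ÷ 7 = 440 kcal/day.
Target intake = 2984.6875 + 440 = 3424.6875 kcal/day.

3425 Cal/d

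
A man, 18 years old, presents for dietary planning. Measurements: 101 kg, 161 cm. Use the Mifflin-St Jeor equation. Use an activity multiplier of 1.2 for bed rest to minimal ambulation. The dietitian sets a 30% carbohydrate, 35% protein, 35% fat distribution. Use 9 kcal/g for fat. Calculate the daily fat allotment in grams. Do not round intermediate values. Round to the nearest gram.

90 g/day

Mifflin-St Jeor (male): BMR = 10(101) + 6.25(161) − 5(18) + 5 = 1010 + 1006.25 − 90 + 5 = 1931.25 kcal/day.
TEE = 1931.25 × 1.2 = 2317.5 kcal/day.
Fat energy = 35% × 2317.5 = 811.125 kcal.
Fat = 811.125 ÷ 9 kcal/g = 90.125 g.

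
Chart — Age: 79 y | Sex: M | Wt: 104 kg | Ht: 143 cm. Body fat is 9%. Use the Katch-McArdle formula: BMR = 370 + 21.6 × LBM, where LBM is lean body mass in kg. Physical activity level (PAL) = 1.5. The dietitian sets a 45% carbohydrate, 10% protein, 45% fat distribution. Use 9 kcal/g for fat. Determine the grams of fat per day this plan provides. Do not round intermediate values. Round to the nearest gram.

181 g/day

LBM = 104 × (1 − 0.09) = 94.64 kg. Katch-McArdle: BMR = 370 + 21.6 × 94.64 = 2414.224 kcal/day.
TEE = 2414.224 × 1.5 = 3621.336 kcal/day.
Fat energy = 45% × 3621.336 = 1629.6012 kcal.
Fat = 1629.6012 ÷ 9 kcal/g = 181.0668 g.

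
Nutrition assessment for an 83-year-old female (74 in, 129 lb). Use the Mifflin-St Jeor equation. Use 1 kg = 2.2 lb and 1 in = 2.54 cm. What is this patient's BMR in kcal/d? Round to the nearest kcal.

1185 kcal/d

Convert to metric: weight = 129 ÷ 2.2 = 58.6364 kg; height = 74 × 2.54 = 187.96 cm.
Mifflin-St Jeor (female): BMR = 10(58.6364) + 6.25(187.96) − 5(83) − 161 = 586.3636 + 1174.75 − 415 − 161 = 1185.1136 kcal/day.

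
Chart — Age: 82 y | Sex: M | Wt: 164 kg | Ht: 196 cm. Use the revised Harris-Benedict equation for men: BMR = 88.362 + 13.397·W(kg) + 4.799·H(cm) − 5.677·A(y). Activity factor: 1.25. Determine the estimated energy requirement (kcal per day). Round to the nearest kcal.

3451 kcal per day

Harris-Benedict: BMR = 88.362 + 13.397(164) + 4.799(196) − 5.677(82) = 2760.56 kcal/day.
TEE = BMR × activity factor = 2760.56 × 1.25 = 3450.7 kcal/day.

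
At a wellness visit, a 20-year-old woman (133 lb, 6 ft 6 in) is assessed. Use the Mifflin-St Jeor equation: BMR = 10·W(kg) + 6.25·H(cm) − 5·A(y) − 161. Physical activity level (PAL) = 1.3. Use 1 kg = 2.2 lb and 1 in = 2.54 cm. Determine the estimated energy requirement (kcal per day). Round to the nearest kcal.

Convert to metric: weight = 133 ÷ 2.2 = 60.4545 kg; height = (6×12 + 6) × 2.54 = 78 × 2.54 = 198.12 cm.
Mifflin-St Jeor (female): BMR = 10(60.4545) + 6.25(198.12) − 5(20) − 161 = 604.5455 + 1238.25 − 100 − 161 = 1581.7955 kcal/day.
TEE = BMR × activity factor = 1581.7955 × 1.3 = 2056.3341 kcal/day.

2056 kcal per day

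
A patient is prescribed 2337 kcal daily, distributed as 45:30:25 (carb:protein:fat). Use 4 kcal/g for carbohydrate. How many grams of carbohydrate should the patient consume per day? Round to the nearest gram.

Carbohydrate energy = 45% × 2337 = 1051.65 kcal.
At 4 kcal/g: 1051.65 ÷ 4 = 262.9125 g.

263 g/day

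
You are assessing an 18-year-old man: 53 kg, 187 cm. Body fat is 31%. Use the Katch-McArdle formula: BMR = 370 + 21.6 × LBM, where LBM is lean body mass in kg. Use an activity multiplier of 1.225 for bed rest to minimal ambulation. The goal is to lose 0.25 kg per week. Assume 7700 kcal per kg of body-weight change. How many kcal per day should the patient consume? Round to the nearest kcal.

1146 kcal per day

LBM = 53 × (1 − 0.31) = 36.57 kg. Katch-McArdle: BMR = 370 + 21.6 × 36.57 = 1159.912 kcal/day.
TEE = 1159.912 × 1.225 = 1420.8922 kcal/day.
Required daily deficit = 0.25 × 7700 ÷ 7 = 275 kcal/day.
Target intake = 1420.8922 − 275 = 1145.8922 kcal/day.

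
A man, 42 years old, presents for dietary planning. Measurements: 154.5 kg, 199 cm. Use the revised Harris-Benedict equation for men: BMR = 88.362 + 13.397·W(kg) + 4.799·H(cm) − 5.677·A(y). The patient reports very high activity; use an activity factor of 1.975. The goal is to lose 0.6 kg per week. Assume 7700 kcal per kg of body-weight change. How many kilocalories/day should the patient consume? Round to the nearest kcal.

5018 kilocalories/day

Harris-Benedict: BMR = 88.362 + 13.397(154.5) + 4.799(199) − 5.677(42) = 2874.7655 kcal/day.
TEE = 2874.7655 × 1.975 = 5677.6619 kcal/day.
Required daily deficit = 0.6 × 7700 ÷ 7 = 660 kcal/day.
Target intake = 5677.6619 − 660 = 5017.6619 kcal/day.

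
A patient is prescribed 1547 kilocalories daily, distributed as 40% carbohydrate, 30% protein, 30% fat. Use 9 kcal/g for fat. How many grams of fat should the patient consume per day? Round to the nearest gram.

52 g/day

Fat energy = 30% × 1547 = 464.1 kcal.
At 9 kcal/g: 464.1 ÷ 9 = 51.5667 g.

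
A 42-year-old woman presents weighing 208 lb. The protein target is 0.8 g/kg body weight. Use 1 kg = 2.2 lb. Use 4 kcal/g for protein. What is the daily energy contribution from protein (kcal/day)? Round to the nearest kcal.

Weight in kg = 208 ÷ 2.2 = 94.5455 kg.
Protein = 0.8 g/kg × 94.5455 kg = 75.6364 g/day.
Protein energy = 75.6364 g × 4 kcal/g = 302.5455 kcal/day.

303 kcal/day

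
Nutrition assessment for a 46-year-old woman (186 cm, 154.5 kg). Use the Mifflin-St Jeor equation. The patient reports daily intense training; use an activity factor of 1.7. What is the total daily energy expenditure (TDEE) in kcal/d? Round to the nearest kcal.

3938 kcal/d

Mifflin-St Jeor (female): BMR = 10(154.5) + 6.25(186) − 5(46) − 161 = 1545 + 1162.5 − 230 − 161 = 2316.5 kcal/day.
TEE = BMR × activity factor = 2316.5 × 1.7 = 3938.05 kcal/day.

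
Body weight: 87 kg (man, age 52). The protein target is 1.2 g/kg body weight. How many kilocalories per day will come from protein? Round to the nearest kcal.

418 kcal/day

Protein = 1.2 g/kg × 87 kg = 104.4 g/day.
Protein energy = 104.4 g × 4 kcal/g = 417.6 kcal/day.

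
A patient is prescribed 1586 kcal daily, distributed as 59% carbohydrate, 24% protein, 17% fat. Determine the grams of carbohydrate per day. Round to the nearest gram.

234 g/day

Carbohydrate energy = 59% × 1586 = 935.74 kcal.
At 4 kcal/g: 935.74 ÷ 4 = 233.935 g.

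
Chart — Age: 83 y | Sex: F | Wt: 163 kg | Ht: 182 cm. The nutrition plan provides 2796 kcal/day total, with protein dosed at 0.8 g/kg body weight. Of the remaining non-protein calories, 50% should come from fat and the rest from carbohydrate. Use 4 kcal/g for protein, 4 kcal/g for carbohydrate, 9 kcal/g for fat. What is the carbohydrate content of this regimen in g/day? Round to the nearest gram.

Protein = 0.8 × 163 = 130.4 g → 130.4 × 4 = 521.6 kcal.
Non-protein calories = 2796 − 521.6 = 2274.4 kcal.
Fat: 50% × 2274.4 = 1137.2 kcal; carbohydrate: 1137.2 kcal.
Carbohydrate: 1137.2 kcal ÷ 4 kcal/g = 284.3 g.

284 g/day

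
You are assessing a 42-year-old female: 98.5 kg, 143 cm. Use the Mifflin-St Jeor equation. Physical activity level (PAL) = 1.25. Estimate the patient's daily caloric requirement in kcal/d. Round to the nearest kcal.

1885 kcal/d

Mifflin-St Jeor (female): BMR = 10(98.5) + 6.25(143) − 5(42) − 161 = 985 + 893.75 − 210 − 161 = 1507.75 kcal/day.
TEE = BMR × activity factor = 1507.75 × 1.25 = 1884.6875 kcal/day.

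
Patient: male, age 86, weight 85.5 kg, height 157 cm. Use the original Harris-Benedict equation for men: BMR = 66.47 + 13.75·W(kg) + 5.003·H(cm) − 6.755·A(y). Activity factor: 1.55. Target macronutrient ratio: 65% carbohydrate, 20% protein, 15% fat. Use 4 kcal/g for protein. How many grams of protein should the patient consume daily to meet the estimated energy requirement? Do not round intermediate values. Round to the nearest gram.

Harris-Benedict: BMR = 66.47 + 13.75(85.5) + 5.003(157) − 6.755(86) = 1446.636 kcal/day.
TEE = 1446.636 × 1.55 = 2242.2858 kcal/day.
Protein energy = 20% × 2242.2858 = 448.4572 kcal.
Protein = 448.4572 ÷ 4 kcal/g = 112.1143 g.

112 g/day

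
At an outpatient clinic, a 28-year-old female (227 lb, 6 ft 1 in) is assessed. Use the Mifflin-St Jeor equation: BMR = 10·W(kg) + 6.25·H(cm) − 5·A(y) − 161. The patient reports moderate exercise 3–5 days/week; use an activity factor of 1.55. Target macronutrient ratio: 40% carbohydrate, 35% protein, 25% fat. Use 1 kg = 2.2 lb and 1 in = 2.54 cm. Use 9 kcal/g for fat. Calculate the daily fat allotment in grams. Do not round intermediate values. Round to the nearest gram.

Convert to metric: weight = 227 ÷ 2.2 = 103.1818 kg; height = (6×12 + 1) × 2.54 = 73 × 2.54 = 185.42 cm.
Mifflin-St Jeor (female): BMR = 10(103.1818) + 6.25(185.42) − 5(28) − 161 = 1031.8182 + 1158.875 − 140 − 161 = 1889.6932 kcal/day.
TEE = 1889.6932 × 1.55 = 2929.0244 kcal/day.
Fat energy = 25% × 2929.0244 = 732.2561 kcal.
Fat = 732.2561 ÷ 9 kcal/g = 81.3618 g.

81 g/day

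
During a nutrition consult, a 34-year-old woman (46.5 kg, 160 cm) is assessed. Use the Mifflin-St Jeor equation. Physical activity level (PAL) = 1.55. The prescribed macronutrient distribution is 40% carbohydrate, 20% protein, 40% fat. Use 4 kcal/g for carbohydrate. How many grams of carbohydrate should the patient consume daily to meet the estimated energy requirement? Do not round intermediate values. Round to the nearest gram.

Mifflin-St Jeor (female): BMR = 10(46.5) + 6.25(160) − 5(34) − 161 = 465 + 1000 − 170 − 161 = 1134 kcal/day.
TEE = 1134 × 1.55 = 1757.7 kcal/day.
Carbohydrate energy = 40% × 1757.7 = 703.08 kcal.
Carbohydrate = 703.08 ÷ 4 kcal/g = 175.77 g.

176 g/day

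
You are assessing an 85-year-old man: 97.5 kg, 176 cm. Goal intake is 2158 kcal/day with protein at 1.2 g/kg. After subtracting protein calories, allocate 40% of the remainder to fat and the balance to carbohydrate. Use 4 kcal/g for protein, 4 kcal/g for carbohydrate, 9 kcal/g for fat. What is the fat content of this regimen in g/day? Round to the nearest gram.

75 g/day

Protein = 1.2 × 97.5 = 117 g → 117 × 4 = 468 kcal.
Non-protein calories = 2158 − 468 = 1690 kcal.
Fat: 40% × 1690 = 676 kcal; carbohydrate: 1014 kcal.
Fat: 676 kcal ÷ 9 kcal/g = 75.1111 g.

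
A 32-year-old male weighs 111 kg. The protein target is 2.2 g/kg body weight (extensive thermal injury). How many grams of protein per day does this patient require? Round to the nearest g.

Protein = 2.2 g/kg × 111 kg = 244.2 g/day.

244 g/day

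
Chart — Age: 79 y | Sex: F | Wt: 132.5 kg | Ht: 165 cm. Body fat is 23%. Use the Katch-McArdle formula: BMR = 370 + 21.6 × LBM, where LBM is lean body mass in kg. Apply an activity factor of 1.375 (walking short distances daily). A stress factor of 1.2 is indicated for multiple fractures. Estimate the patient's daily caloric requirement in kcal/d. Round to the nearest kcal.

LBM = 132.5 × (1 − 0.23) = 102.025 kg. Katch-McArdle: BMR = 370 + 21.6 × 102.025 = 2573.74 kcal/day.
TEE = BMR × activity factor = 2573.74 × 1.375 = 3538.8925 kcal/day.
Apply stress factor: 3538.8925 × 1.2 = 4246.671 kcal/day.

4247 kcal/d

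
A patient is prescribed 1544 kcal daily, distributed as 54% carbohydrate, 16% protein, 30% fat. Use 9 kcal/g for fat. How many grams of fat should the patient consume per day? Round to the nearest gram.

51 g/day

Fat energy = 30% × 1544 = 463.2 kcal.
At 9 kcal/g: 463.2 ÷ 9 = 51.4667 g.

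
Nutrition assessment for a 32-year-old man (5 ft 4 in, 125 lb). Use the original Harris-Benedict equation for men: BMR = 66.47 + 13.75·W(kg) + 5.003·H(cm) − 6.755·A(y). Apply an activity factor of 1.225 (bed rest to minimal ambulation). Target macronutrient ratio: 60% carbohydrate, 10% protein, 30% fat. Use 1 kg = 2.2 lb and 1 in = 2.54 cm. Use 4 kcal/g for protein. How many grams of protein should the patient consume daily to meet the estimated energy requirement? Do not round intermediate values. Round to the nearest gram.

44 g/day

Convert to metric: weight = 125 ÷ 2.2 = 56.8182 kg; height = (5×12 + 4) × 2.54 = 64 × 2.54 = 162.56 cm.
Harris-Benedict: BMR = 66.47 + 13.75(56.8182) + 5.003(162.56) − 6.755(32) = 1444.8477 kcal/day.
TEE = 1444.8477 × 1.225 = 1769.9384 kcal/day.
Protein energy = 10% × 1769.9384 = 176.9938 kcal.
Protein = 176.9938 ÷ 4 kcal/g = 44.2485 g.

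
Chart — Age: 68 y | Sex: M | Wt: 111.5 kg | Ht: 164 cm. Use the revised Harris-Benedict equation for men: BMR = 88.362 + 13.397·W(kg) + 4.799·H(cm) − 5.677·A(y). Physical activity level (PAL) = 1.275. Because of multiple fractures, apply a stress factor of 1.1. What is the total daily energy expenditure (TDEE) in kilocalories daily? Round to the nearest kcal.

2781 kilocalories daily

Harris-Benedict: BMR = 88.362 + 13.397(111.5) + 4.799(164) − 5.677(68) = 1983.1275 kcal/day.
TEE = BMR × activity factor = 1983.1275 × 1.275 = 2528.4876 kcal/day.
Apply stress factor: 2528.4876 × 1.1 = 2781.3363 kcal/day.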